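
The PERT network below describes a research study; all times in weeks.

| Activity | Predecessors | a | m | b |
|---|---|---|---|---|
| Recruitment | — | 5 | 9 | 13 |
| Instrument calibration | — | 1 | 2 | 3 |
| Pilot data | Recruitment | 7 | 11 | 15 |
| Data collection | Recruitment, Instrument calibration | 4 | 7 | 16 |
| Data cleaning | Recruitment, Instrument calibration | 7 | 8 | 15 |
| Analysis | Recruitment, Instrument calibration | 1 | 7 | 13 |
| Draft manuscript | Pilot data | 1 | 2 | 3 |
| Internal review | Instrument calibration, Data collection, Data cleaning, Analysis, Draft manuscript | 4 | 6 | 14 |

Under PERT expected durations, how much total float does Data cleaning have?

te_Recruitment = (5 + 4·9 + 13)/6 = 54/6 = 9
te_Instrument calibration = (1 + 4·2 + 3)/6 = 12/6 = 2
te_Pilot data = (7 + 4·11 + 15)/6 = 66/6 = 11
te_Data collection = (4 + 4·7 + 16)/6 = 48/6 = 8
te_Data cleaning = (7 + 4·8 + 15)/6 = 54/6 = 9
te_Analysis = (1 + 4·7 + 13)/6 = 42/6 = 7
te_Draft manuscript = (1 + 4·2 + 3)/6 = 12/6 = 2
te_Internal review = (4 + 4·6 + 14)/6 = 42/6 = 7

Forward pass:
ES_Recruitment = 0; EF_Recruitment = 9
ES_Instrument calibration = 0; EF_Instrument calibration = 2
ES_Pilot data = 9; EF_Pilot data = 9+11 = 20
ES_Data collection = max(EF_Recruitment=9, EF_Instrument calibration=2) = 9; EF_Data collection = 9+8 = 17
ES_Data cleaning = max(EF_Recruitment=9, EF_Instrument calibration=2) = 9; EF_Data cleaning = 9+9 = 18
ES_Analysis = max(EF_Recruitment=9, EF_Instrument calibration=2) = 9; EF_Analysis = 9+7 = 16
ES_Draft manuscript = 20; EF_Draft manuscript = 20+2 = 22
ES_Internal review = max(EF_Instrument calibration=2, EF_Data collection=17, EF_Data cleaning=18, EF_Analysis=16, EF_Draft manuscript=22) = 22; EF_Internal review = 22+7 = 29
Expected project duration μ = 29 weeks. Critical path: Recruitment → Pilot data → Draft manuscript → Internal review.

Backward pass:
LF_Internal review = 29; LS_Internal review = 29−7 = 22
LF_Draft manuscript = LS_Internal review = 22; LS_Draft manuscript = 22−2 = 20
LF_Analysis = LS_Internal review = 22; LS_Analysis = 22−7 = 15
LF_Data cleaning = LS_Internal review = 22; LS_Data cleaning = 22−9 = 13
LF_Data collection = LS_Internal review = 22; LS_Data collection = 22−8 = 14
LF_Pilot data = LS_Draft manuscript = 20; LS_Pilot data = 20−11 = 9
LF_Instrument calibration = min(LS_Data collection=14, LS_Data cleaning=13, LS_Analysis=15, LS_Internal review=22) = 13; LS_Instrument calibration = 13−2 = 11
LF_Recruitment = min(LS_Pilot data=9, LS_Data collection=14, LS_Data cleaning=13, LS_Analysis=15) = 9; LS_Recruitment = 9−9 = 0
Slack_Data cleaning = LS_Data cleaning − ES_Data cleaning = 13 − 9 = 4

4 weeks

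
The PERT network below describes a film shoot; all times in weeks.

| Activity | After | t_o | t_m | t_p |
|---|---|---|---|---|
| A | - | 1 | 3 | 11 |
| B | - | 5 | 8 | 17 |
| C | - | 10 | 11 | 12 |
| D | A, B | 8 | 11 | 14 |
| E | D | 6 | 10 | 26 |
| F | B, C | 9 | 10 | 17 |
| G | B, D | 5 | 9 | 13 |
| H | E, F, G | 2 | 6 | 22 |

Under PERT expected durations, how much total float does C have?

te_A = (1 + 4·3 + 11)/6 = 24/6 = 4
te_B = (5 + 4·8 + 17)/6 = 54/6 = 9
te_C = (10 + 4·11 + 12)/6 = 66/6 = 11
te_D = (8 + 4·11 + 14)/6 = 66/6 = 11
te_E = (6 + 4·10 + 26)/6 = 72/6 = 12
te_F = (9 + 4·10 + 17)/6 = 66/6 = 11
te_G = (5 + 4·9 + 13)/6 = 54/6 = 9
te_H = (2 + 4·6 + 22)/6 = 48/6 = 8

Forward pass:
ES_A = 0; EF_A = 4
ES_B = 0; EF_B = 9
ES_C = 0; EF_C = 11
ES_D = max(EF_A=4, EF_B=9) = 9; EF_D = 9+11 = 20
ES_E = 20; EF_E = 20+12 = 32
ES_F = max(EF_B=9, EF_C=11) = 11; EF_F = 11+11 = 22
ES_G = max(EF_B=9, EF_D=20) = 20; EF_G = 20+9 = 29
ES_H = max(EF_E=32, EF_F=22, EF_G=29) = 32; EF_H = 32+8 = 40
Expected project duration μ = 40 weeks. Critical path: B → D → E → H.

Backward pass:
LF_H = 40; LS_H = 40−8 = 32
LF_G = LS_H = 32; LS_G = 32−9 = 23
LF_F = LS_H = 32; LS_F = 32−11 = 21
LF_E = LS_H = 32; LS_E = 32−12 = 20
LF_D = min(LS_E=20, LS_G=23) = 20; LS_D = 20−11 = 9
LF_C = LS_F = 21; LS_C = 21−11 = 10
LF_B = min(LS_D=9, LS_F=21, LS_G=23) = 9; LS_B = 9−9 = 0
LF_A = LS_D = 9; LS_A = 9−4 = 5
Slack_C = LS_C − ES_C = 10 − 0 = 10

10 weeks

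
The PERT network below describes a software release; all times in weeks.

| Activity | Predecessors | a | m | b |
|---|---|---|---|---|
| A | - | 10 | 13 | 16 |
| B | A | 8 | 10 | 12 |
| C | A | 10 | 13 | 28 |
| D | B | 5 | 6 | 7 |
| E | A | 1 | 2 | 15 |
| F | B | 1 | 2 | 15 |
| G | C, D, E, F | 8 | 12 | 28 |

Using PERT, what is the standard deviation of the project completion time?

3.56 weeks

te_A = (10 + 4·13 + 16)/6 = 78/6 = 13; σ²_A = ((16−10)/6)² = 1.000
te_B = (8 + 4·10 + 12)/6 = 60/6 = 10; σ²_B = ((12−8)/6)² = 0.444
te_C = (10 + 4·13 + 28)/6 = 90/6 = 15; σ²_C = ((28−10)/6)² = 9.000
te_D = (5 + 4·6 + 7)/6 = 36/6 = 6; σ²_D = ((7−5)/6)² = 0.111
te_E = (1 + 4·2 + 15)/6 = 24/6 = 4; σ²_E = ((15−1)/6)² = 5.444
te_F = (1 + 4·2 + 15)/6 = 24/6 = 4; σ²_F = ((15−1)/6)² = 5.444
te_G = (8 + 4·12 + 28)/6 = 84/6 = 14; σ²_G = ((28−8)/6)² = 11.111

Forward pass:
ES_A = 0; EF_A = 13
ES_B = 13; EF_B = 13+10 = 23
ES_C = 13; EF_C = 13+15 = 28
ES_D = 23; EF_D = 23+6 = 29
ES_E = 13; EF_E = 13+4 = 17
ES_F = 23; EF_F = 23+4 = 27
ES_G = max(EF_C=28, EF_D=29, EF_E=17, EF_F=27) = 29; EF_G = 29+14 = 43
Expected project duration μ = 43 weeks. Critical path: A → B → D → G.

Variance along critical path = 1.000 + 0.444 + 0.111 + 11.111 = 12.667
σ = √12.667 = 3.559 weeks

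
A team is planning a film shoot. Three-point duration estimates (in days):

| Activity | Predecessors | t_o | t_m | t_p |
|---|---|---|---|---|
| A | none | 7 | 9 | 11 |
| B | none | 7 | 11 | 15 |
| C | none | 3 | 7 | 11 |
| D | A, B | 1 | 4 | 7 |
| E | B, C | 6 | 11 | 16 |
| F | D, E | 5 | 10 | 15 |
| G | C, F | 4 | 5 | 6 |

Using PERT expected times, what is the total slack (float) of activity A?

9 days

te_A = (7 + 4·9 + 11)/6 = 54/6 = 9
te_B = (7 + 4·11 + 15)/6 = 66/6 = 11
te_C = (3 + 4·7 + 11)/6 = 42/6 = 7
te_D = (1 + 4·4 + 7)/6 = 24/6 = 4
te_E = (6 + 4·11 + 16)/6 = 66/6 = 11
te_F = (5 + 4·10 + 15)/6 = 60/6 = 10
te_G = (4 + 4·5 + 6)/6 = 30/6 = 5

Forward pass:
ES_A = 0; EF_A = 9
ES_B = 0; EF_B = 11
ES_C = 0; EF_C = 7
ES_D = max(EF_A=9, EF_B=11) = 11; EF_D = 11+4 = 15
ES_E = max(EF_B=11, EF_C=7) = 11; EF_E = 11+11 = 22
ES_F = max(EF_D=15, EF_E=22) = 22; EF_F = 22+10 = 32
ES_G = max(EF_C=7, EF_F=32) = 32; EF_G = 32+5 = 37
Expected project duration μ = 37 days. Critical path: B → E → F → G.

Backward pass:
LF_G = 37; LS_G = 37−5 = 32
LF_F = LS_G = 32; LS_F = 32−10 = 22
LF_E = LS_F = 22; LS_E = 22−11 = 11
LF_D = LS_F = 22; LS_D = 22−4 = 18
LF_C = min(LS_E=11, LS_G=32) = 11; LS_C = 11−7 = 4
LF_B = min(LS_D=18, LS_E=11) = 11; LS_B = 11−11 = 0
LF_A = LS_D = 18; LS_A = 18−9 = 9
Slack_A = LS_A − ES_A = 9 − 0 = 9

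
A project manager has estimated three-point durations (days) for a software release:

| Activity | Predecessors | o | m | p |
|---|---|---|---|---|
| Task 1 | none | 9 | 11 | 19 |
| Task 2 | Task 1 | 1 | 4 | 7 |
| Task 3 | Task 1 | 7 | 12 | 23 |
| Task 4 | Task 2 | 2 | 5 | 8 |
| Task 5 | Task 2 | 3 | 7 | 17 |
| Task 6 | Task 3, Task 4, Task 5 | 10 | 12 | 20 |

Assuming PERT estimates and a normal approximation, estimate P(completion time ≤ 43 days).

0.920

te_Task 1 = (9 + 4·11 + 19)/6 = 72/6 = 12; σ²_Task 1 = ((19−9)/6)² = 2.778
te_Task 2 = (1 + 4·4 + 7)/6 = 24/6 = 4; σ²_Task 2 = ((7−1)/6)² = 1.000
te_Task 3 = (7 + 4·12 + 23)/6 = 78/6 = 13; σ²_Task 3 = ((23−7)/6)² = 7.111
te_Task 4 = (2 + 4·5 + 8)/6 = 30/6 = 5; σ²_Task 4 = ((8−2)/6)² = 1.000
te_Task 5 = (3 + 4·7 + 17)/6 = 48/6 = 8; σ²_Task 5 = ((17−3)/6)² = 5.444
te_Task 6 = (10 + 4·12 + 20)/6 = 78/6 = 13; σ²_Task 6 = ((20−10)/6)² = 2.778

Forward pass:
ES_Task 1 = 0; EF_Task 1 = 12
ES_Task 2 = 12; EF_Task 2 = 12+4 = 16
ES_Task 3 = 12; EF_Task 3 = 12+13 = 25
ES_Task 4 = 16; EF_Task 4 = 16+5 = 21
ES_Task 5 = 16; EF_Task 5 = 16+8 = 24
ES_Task 6 = max(EF_Task 3=25, EF_Task 4=21, EF_Task 5=24) = 25; EF_Task 6 = 25+13 = 38
Expected project duration μ = 38 days. Critical path: Task 1 → Task 3 → Task 6.

Variance along critical path = 2.778 + 7.111 + 2.778 = 12.667; σ = √12.667 = 3.559 days.
Z = (43 − 38) / 3.559 = 1.405
P(T ≤ 43) = Φ(1.405) ≈ 0.920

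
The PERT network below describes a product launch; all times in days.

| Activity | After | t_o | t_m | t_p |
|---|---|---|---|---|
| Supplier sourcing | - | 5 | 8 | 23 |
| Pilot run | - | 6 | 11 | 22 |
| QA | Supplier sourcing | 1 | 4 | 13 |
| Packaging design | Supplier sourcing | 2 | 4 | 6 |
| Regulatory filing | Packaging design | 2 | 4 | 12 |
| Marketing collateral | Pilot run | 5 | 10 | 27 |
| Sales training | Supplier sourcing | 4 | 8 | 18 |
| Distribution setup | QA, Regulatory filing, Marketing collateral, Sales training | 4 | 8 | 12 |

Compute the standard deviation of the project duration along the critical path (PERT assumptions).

4.73 days

te_Supplier sourcing = (5 + 4·8 + 23)/6 = 60/6 = 10; σ²_Supplier sourcing = ((23−5)/6)² = 9.000
te_Pilot run = (6 + 4·11 + 22)/6 = 72/6 = 12; σ²_Pilot run = ((22−6)/6)² = 7.111
te_QA = (1 + 4·4 + 13)/6 = 30/6 = 5; σ²_QA = ((13−1)/6)² = 4.000
te_Packaging design = (2 + 4·4 + 6)/6 = 24/6 = 4; σ²_Packaging design = ((6−2)/6)² = 0.444
te_Regulatory filing = (2 + 4·4 + 12)/6 = 30/6 = 5; σ²_Regulatory filing = ((12−2)/6)² = 2.778
te_Marketing collateral = (5 + 4·10 + 27)/6 = 72/6 = 12; σ²_Marketing collateral = ((27−5)/6)² = 13.444
te_Sales training = (4 + 4·8 + 18)/6 = 54/6 = 9; σ²_Sales training = ((18−4)/6)² = 5.444
te_Distribution setup = (4 + 4·8 + 12)/6 = 48/6 = 8; σ²_Distribution setup = ((12−4)/6)² = 1.778

Forward pass:
ES_Supplier sourcing = 0; EF_Supplier sourcing = 10
ES_Pilot run = 0; EF_Pilot run = 12
ES_QA = 10; EF_QA = 10+5 = 15
ES_Packaging design = 10; EF_Packaging design = 10+4 = 14
ES_Regulatory filing = 14; EF_Regulatory filing = 14+5 = 19
ES_Marketing collateral = 12; EF_Marketing collateral = 12+12 = 24
ES_Sales training = 10; EF_Sales training = 10+9 = 19
ES_Distribution setup = max(EF_QA=15, EF_Regulatory filing=19, EF_Marketing collateral=24, EF_Sales training=19) = 24; EF_Distribution setup = 24+8 = 32
Expected project duration μ = 32 days. Critical path: Pilot run → Marketing collateral → Distribution setup.

Variance along critical path = 7.111 + 13.444 + 1.778 = 22.333
σ = √22.333 = 4.726 days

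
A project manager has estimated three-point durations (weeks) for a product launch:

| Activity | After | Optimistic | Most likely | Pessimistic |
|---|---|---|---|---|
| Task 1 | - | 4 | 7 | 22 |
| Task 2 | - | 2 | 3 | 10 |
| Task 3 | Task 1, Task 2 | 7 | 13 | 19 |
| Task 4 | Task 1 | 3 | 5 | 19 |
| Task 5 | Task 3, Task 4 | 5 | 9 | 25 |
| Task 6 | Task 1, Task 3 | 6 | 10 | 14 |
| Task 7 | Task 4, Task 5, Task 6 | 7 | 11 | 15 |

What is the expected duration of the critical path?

te_Task 1 = (4 + 4·7 + 22)/6 = 54/6 = 9
te_Task 2 = (2 + 4·3 + 10)/6 = 24/6 = 4
te_Task 3 = (7 + 4·13 + 19)/6 = 78/6 = 13
te_Task 4 = (3 + 4·5 + 19)/6 = 42/6 = 7
te_Task 5 = (5 + 4·9 + 25)/6 = 66/6 = 11
te_Task 6 = (6 + 4·10 + 14)/6 = 60/6 = 10
te_Task 7 = (7 + 4·11 + 15)/6 = 66/6 = 11

Forward pass:
ES_Task 1 = 0; EF_Task 1 = 9
ES_Task 2 = 0; EF_Task 2 = 4
ES_Task 3 = max(EF_Task 1=9, EF_Task 2=4) = 9; EF_Task 3 = 9+13 = 22
ES_Task 4 = 9; EF_Task 4 = 9+7 = 16
ES_Task 5 = max(EF_Task 3=22, EF_Task 4=16) = 22; EF_Task 5 = 22+11 = 33
ES_Task 6 = max(EF_Task 1=9, EF_Task 3=22) = 22; EF_Task 6 = 22+10 = 32
ES_Task 7 = max(EF_Task 4=16, EF_Task 5=33, EF_Task 6=32) = 33; EF_Task 7 = 33+11 = 44
Expected project duration μ = 44 weeks. Critical path: Task 1 → Task 3 → Task 5 → Task 7.

44 weeks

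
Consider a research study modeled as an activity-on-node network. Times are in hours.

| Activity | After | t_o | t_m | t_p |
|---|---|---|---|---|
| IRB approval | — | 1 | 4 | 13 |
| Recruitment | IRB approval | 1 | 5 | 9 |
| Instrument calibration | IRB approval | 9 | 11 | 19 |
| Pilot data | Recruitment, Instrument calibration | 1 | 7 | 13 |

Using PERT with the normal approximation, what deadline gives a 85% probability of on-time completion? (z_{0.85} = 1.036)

27.4 hours

te_IRB approval = (1 + 4·4 + 13)/6 = 30/6 = 5; σ²_IRB approval = ((13−1)/6)² = 4.000
te_Recruitment = (1 + 4·5 + 9)/6 = 30/6 = 5; σ²_Recruitment = ((9−1)/6)² = 1.778
te_Instrument calibration = (9 + 4·11 + 19)/6 = 72/6 = 12; σ²_Instrument calibration = ((19−9)/6)² = 2.778
te_Pilot data = (1 + 4·7 + 13)/6 = 42/6 = 7; σ²_Pilot data = ((13−1)/6)² = 4.000

Forward pass:
ES_IRB approval = 0; EF_IRB approval = 5
ES_Recruitment = 5; EF_Recruitment = 5+5 = 10
ES_Instrument calibration = 5; EF_Instrument calibration = 5+12 = 17
ES_Pilot data = max(EF_Recruitment=10, EF_Instrument calibration=17) = 17; EF_Pilot data = 17+7 = 24
Expected project duration μ = 24 hours. Critical path: IRB approval → Instrument calibration → Pilot data.

Variance along critical path = 4.000 + 2.778 + 4.000 = 10.778; σ = 3.283 hours.
D = μ + z·σ = 24 + 1.036·3.283 = 27.4 hours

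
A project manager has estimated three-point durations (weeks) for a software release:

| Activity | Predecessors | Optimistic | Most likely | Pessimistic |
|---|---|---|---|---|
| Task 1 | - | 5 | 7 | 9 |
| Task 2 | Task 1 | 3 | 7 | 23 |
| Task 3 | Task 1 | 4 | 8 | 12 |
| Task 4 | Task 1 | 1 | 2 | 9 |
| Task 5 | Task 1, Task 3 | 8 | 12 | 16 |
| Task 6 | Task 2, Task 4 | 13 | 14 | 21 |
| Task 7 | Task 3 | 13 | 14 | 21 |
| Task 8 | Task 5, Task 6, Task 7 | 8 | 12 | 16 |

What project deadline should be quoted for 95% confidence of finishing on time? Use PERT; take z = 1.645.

te_Task 1 = (5 + 4·7 + 9)/6 = 42/6 = 7; σ²_Task 1 = ((9−5)/6)² = 0.444
te_Task 2 = (3 + 4·7 + 23)/6 = 54/6 = 9; σ²_Task 2 = ((23−3)/6)² = 11.111
te_Task 3 = (4 + 4·8 + 12)/6 = 48/6 = 8; σ²_Task 3 = ((12−4)/6)² = 1.778
te_Task 4 = (1 + 4·2 + 9)/6 = 18/6 = 3; σ²_Task 4 = ((9−1)/6)² = 1.778
te_Task 5 = (8 + 4·12 + 16)/6 = 72/6 = 12; σ²_Task 5 = ((16−8)/6)² = 1.778
te_Task 6 = (13 + 4·14 + 21)/6 = 90/6 = 15; σ²_Task 6 = ((21−13)/6)² = 1.778
te_Task 7 = (13 + 4·14 + 21)/6 = 90/6 = 15; σ²_Task 7 = ((21−13)/6)² = 1.778
te_Task 8 = (8 + 4·12 + 16)/6 = 72/6 = 12; σ²_Task 8 = ((16−8)/6)² = 1.778

Forward pass:
ES_Task 1 = 0; EF_Task 1 = 7
ES_Task 2 = 7; EF_Task 2 = 7+9 = 16
ES_Task 3 = 7; EF_Task 3 = 7+8 = 15
ES_Task 4 = 7; EF_Task 4 = 7+3 = 10
ES_Task 5 = max(EF_Task 1=7, EF_Task 3=15) = 15; EF_Task 5 = 15+12 = 27
ES_Task 6 = max(EF_Task 2=16, EF_Task 4=10) = 16; EF_Task 6 = 16+15 = 31
ES_Task 7 = 15; EF_Task 7 = 15+15 = 30
ES_Task 8 = max(EF_Task 5=27, EF_Task 6=31, EF_Task 7=30) = 31; EF_Task 8 = 31+12 = 43
Expected project duration μ = 43 weeks. Critical path: Task 1 → Task 2 → Task 6 → Task 8.

Variance along critical path = 0.444 + 11.111 + 1.778 + 1.778 = 15.111; σ = 3.887 weeks.
D = μ + z·σ = 43 + 1.645·3.887 = 49.4 weeks

49.4 weeks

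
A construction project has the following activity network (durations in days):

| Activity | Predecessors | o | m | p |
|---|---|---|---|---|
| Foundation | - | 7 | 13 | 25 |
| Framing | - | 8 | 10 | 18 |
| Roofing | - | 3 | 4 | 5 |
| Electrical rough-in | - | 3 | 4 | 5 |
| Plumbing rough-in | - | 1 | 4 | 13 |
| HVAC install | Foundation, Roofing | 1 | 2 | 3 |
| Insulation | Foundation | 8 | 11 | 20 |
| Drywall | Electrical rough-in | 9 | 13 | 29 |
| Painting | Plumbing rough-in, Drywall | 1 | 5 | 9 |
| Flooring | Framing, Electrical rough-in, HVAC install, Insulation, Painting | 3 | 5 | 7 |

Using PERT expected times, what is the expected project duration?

31 days

te_Foundation = (7 + 4·13 + 25)/6 = 84/6 = 14
te_Framing = (8 + 4·10 + 18)/6 = 66/6 = 11
te_Roofing = (3 + 4·4 + 5)/6 = 24/6 = 4
te_Electrical rough-in = (3 + 4·4 + 5)/6 = 24/6 = 4
te_Plumbing rough-in = (1 + 4·4 + 13)/6 = 30/6 = 5
te_HVAC install = (1 + 4·2 + 3)/6 = 12/6 = 2
te_Insulation = (8 + 4·11 + 20)/6 = 72/6 = 12
te_Drywall = (9 + 4·13 + 29)/6 = 90/6 = 15
te_Painting = (1 + 4·5 + 9)/6 = 30/6 = 5
te_Flooring = (3 + 4·5 + 7)/6 = 30/6 = 5

Forward pass:
ES_Foundation = 0; EF_Foundation = 14
ES_Framing = 0; EF_Framing = 11
ES_Roofing = 0; EF_Roofing = 4
ES_Electrical rough-in = 0; EF_Electrical rough-in = 4
ES_Plumbing rough-in = 0; EF_Plumbing rough-in = 5
ES_HVAC install = max(EF_Foundation=14, EF_Roofing=4) = 14; EF_HVAC install = 14+2 = 16
ES_Insulation = 14; EF_Insulation = 14+12 = 26
ES_Drywall = 4; EF_Drywall = 4+15 = 19
ES_Painting = max(EF_Plumbing rough-in=5, EF_Drywall=19) = 19; EF_Painting = 19+5 = 24
ES_Flooring = max(EF_Framing=11, EF_Electrical rough-in=4, EF_HVAC install=16, EF_Insulation=26, EF_Painting=24) = 26; EF_Flooring = 26+5 = 31
Expected project duration μ = 31 days. Critical path: Foundation → Insulation → Flooring.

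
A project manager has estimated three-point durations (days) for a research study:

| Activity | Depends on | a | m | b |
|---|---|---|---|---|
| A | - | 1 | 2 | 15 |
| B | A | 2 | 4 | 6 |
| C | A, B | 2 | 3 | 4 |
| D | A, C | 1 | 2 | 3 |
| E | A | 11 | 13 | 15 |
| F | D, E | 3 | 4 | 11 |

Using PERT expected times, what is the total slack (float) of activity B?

4 days

te_A = (1 + 4·2 + 15)/6 = 24/6 = 4
te_B = (2 + 4·4 + 6)/6 = 24/6 = 4
te_C = (2 + 4·3 + 4)/6 = 18/6 = 3
te_D = (1 + 4·2 + 3)/6 = 12/6 = 2
te_E = (11 + 4·13 + 15)/6 = 78/6 = 13
te_F = (3 + 4·4 + 11)/6 = 30/6 = 5

Forward pass:
ES_A = 0; EF_A = 4
ES_B = 4; EF_B = 4+4 = 8
ES_C = max(EF_A=4, EF_B=8) = 8; EF_C = 8+3 = 11
ES_D = max(EF_A=4, EF_C=11) = 11; EF_D = 11+2 = 13
ES_E = 4; EF_E = 4+13 = 17
ES_F = max(EF_D=13, EF_E=17) = 17; EF_F = 17+5 = 22
Expected project duration μ = 22 days. Critical path: A → E → F.

Backward pass:
LF_F = 22; LS_F = 22−5 = 17
LF_E = LS_F = 17; LS_E = 17−13 = 4
LF_D = LS_F = 17; LS_D = 17−2 = 15
LF_C = LS_D = 15; LS_C = 15−3 = 12
LF_B = LS_C = 12; LS_B = 12−4 = 8
LF_A = min(LS_B=8, LS_C=12, LS_D=15, LS_E=4) = 4; LS_A = 4−4 = 0
Slack_B = LS_B − ES_B = 8 − 4 = 4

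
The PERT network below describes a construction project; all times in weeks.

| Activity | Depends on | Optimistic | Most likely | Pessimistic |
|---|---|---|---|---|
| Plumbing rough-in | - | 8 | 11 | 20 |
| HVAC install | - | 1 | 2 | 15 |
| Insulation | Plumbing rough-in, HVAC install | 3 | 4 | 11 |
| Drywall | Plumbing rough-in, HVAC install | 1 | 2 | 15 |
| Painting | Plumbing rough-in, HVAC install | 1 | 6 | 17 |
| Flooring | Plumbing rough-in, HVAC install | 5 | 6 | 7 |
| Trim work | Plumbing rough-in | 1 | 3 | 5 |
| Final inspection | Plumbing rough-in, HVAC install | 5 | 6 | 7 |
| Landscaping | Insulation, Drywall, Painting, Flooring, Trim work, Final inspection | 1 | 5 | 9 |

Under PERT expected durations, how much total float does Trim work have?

4 weeks

te_Plumbing rough-in = (8 + 4·11 + 20)/6 = 72/6 = 12
te_HVAC install = (1 + 4·2 + 15)/6 = 24/6 = 4
te_Insulation = (3 + 4·4 + 11)/6 = 30/6 = 5
te_Drywall = (1 + 4·2 + 15)/6 = 24/6 = 4
te_Painting = (1 + 4·6 + 17)/6 = 42/6 = 7
te_Flooring = (5 + 4·6 + 7)/6 = 36/6 = 6
te_Trim work = (1 + 4·3 + 5)/6 = 18/6 = 3
te_Final inspection = (5 + 4·6 + 7)/6 = 36/6 = 6
te_Landscaping = (1 + 4·5 + 9)/6 = 30/6 = 5

Forward pass:
ES_Plumbing rough-in = 0; EF_Plumbing rough-in = 12
ES_HVAC install = 0; EF_HVAC install = 4
ES_Insulation = max(EF_Plumbing rough-in=12, EF_HVAC install=4) = 12; EF_Insulation = 12+5 = 17
ES_Drywall = max(EF_Plumbing rough-in=12, EF_HVAC install=4) = 12; EF_Drywall = 12+4 = 16
ES_Painting = max(EF_Plumbing rough-in=12, EF_HVAC install=4) = 12; EF_Painting = 12+7 = 19
ES_Flooring = max(EF_Plumbing rough-in=12, EF_HVAC install=4) = 12; EF_Flooring = 12+6 = 18
ES_Trim work = 12; EF_Trim work = 12+3 = 15
ES_Final inspection = max(EF_Plumbing rough-in=12, EF_HVAC install=4) = 12; EF_Final inspection = 12+6 = 18
ES_Landscaping = max(EF_Insulation=17, EF_Drywall=16, EF_Painting=19, EF_Flooring=18, EF_Trim work=15, EF_Final inspection=18) = 19; EF_Landscaping = 19+5 = 24
Expected project duration μ = 24 weeks. Critical path: Plumbing rough-in → Painting → Landscaping.

Backward pass:
LF_Landscaping = 24; LS_Landscaping = 24−5 = 19
LF_Final inspection = LS_Landscaping = 19; LS_Final inspection = 19−6 = 13
LF_Trim work = LS_Landscaping = 19; LS_Trim work = 19−3 = 16
LF_Flooring = LS_Landscaping = 19; LS_Flooring = 19−6 = 13
LF_Painting = LS_Landscaping = 19; LS_Painting = 19−7 = 12
LF_Drywall = LS_Landscaping = 19; LS_Drywall = 19−4 = 15
LF_Insulation = LS_Landscaping = 19; LS_Insulation = 19−5 = 14
LF_HVAC install = min(LS_Insulation=14, LS_Drywall=15, LS_Painting=12, LS_Flooring=13, LS_Final inspection=13) = 12; LS_HVAC install = 12−4 = 8
LF_Plumbing rough-in = min(LS_Insulation=14, LS_Drywall=15, LS_Painting=12, LS_Flooring=13, LS_Trim work=16, LS_Final inspection=13) = 12; LS_Plumbing rough-in = 12−12 = 0
Slack_Trim work = LS_Trim work − ES_Trim work = 16 − 12 = 4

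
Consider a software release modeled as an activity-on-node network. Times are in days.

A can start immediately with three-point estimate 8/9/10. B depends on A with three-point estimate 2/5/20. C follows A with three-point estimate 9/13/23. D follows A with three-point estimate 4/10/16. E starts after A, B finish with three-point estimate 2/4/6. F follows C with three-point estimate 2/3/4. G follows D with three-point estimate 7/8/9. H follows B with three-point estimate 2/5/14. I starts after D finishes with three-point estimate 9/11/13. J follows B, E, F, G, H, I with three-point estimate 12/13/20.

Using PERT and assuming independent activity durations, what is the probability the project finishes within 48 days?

te_A = (8 + 4·9 + 10)/6 = 54/6 = 9; σ²_A = ((10−8)/6)² = 0.111
te_B = (2 + 4·5 + 20)/6 = 42/6 = 7; σ²_B = ((20−2)/6)² = 9.000
te_C = (9 + 4·13 + 23)/6 = 84/6 = 14; σ²_C = ((23−9)/6)² = 5.444
te_D = (4 + 4·10 + 16)/6 = 60/6 = 10; σ²_D = ((16−4)/6)² = 4.000
te_E = (2 + 4·4 + 6)/6 = 24/6 = 4; σ²_E = ((6−2)/6)² = 0.444
te_F = (2 + 4·3 + 4)/6 = 18/6 = 3; σ²_F = ((4−2)/6)² = 0.111
te_G = (7 + 4·8 + 9)/6 = 48/6 = 8; σ²_G = ((9−7)/6)² = 0.111
te_H = (2 + 4·5 + 14)/6 = 36/6 = 6; σ²_H = ((14−2)/6)² = 4.000
te_I = (9 + 4·11 + 13)/6 = 66/6 = 11; σ²_I = ((13−9)/6)² = 0.444
te_J = (12 + 4·13 + 20)/6 = 84/6 = 14; σ²_J = ((20−12)/6)² = 1.778

Forward pass:
ES_A = 0; EF_A = 9
ES_B = 9; EF_B = 9+7 = 16
ES_C = 9; EF_C = 9+14 = 23
ES_D = 9; EF_D = 9+10 = 19
ES_E = max(EF_A=9, EF_B=16) = 16; EF_E = 16+4 = 20
ES_F = 23; EF_F = 23+3 = 26
ES_G = 19; EF_G = 19+8 = 27
ES_H = 16; EF_H = 16+6 = 22
ES_I = 19; EF_I = 19+11 = 30
ES_J = max(EF_B=16, EF_E=20, EF_F=26, EF_G=27, EF_H=22, EF_I=30) = 30; EF_J = 30+14 = 44
Expected project duration μ = 44 days. Critical path: A → D → I → J.

Variance along critical path = 0.111 + 4.000 + 0.444 + 1.778 = 6.333; σ = √6.333 = 2.517 days.
Z = (48 − 44) / 2.517 = 1.589
P(T ≤ 48) = Φ(1.589) ≈ 0.944

0.944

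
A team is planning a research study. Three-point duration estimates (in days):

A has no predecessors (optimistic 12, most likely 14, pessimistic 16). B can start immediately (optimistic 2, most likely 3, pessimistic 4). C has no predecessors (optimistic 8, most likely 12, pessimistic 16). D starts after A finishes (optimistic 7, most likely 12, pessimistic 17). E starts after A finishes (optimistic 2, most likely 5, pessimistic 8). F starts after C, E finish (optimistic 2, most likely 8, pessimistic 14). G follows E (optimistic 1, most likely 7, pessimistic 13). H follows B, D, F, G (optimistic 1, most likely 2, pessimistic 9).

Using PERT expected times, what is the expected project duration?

te_A = (12 + 4·14 + 16)/6 = 84/6 = 14
te_B = (2 + 4·3 + 4)/6 = 18/6 = 3
te_C = (8 + 4·12 + 16)/6 = 72/6 = 12
te_D = (7 + 4·12 + 17)/6 = 72/6 = 12
te_E = (2 + 4·5 + 8)/6 = 30/6 = 5
te_F = (2 + 4·8 + 14)/6 = 48/6 = 8
te_G = (1 + 4·7 + 13)/6 = 42/6 = 7
te_H = (1 + 4·2 + 9)/6 = 18/6 = 3

Forward pass:
ES_A = 0; EF_A = 14
ES_B = 0; EF_B = 3
ES_C = 0; EF_C = 12
ES_D = 14; EF_D = 14+12 = 26
ES_E = 14; EF_E = 14+5 = 19
ES_F = max(EF_C=12, EF_E=19) = 19; EF_F = 19+8 = 27
ES_G = 19; EF_G = 19+7 = 26
ES_H = max(EF_B=3, EF_D=26, EF_F=27, EF_G=26) = 27; EF_H = 27+3 = 30
Expected project duration μ = 30 days. Critical path: A → E → F → H.

30 days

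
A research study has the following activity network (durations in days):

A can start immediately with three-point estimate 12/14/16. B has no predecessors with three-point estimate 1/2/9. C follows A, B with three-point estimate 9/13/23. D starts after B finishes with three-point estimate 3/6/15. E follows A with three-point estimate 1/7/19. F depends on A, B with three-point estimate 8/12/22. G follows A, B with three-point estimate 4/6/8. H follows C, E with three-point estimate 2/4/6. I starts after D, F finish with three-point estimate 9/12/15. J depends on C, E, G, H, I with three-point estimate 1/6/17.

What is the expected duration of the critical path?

46 days

te_A = (12 + 4·14 + 16)/6 = 84/6 = 14
te_B = (1 + 4·2 + 9)/6 = 18/6 = 3
te_C = (9 + 4·13 + 23)/6 = 84/6 = 14
te_D = (3 + 4·6 + 15)/6 = 42/6 = 7
te_E = (1 + 4·7 + 19)/6 = 48/6 = 8
te_F = (8 + 4·12 + 22)/6 = 78/6 = 13
te_G = (4 + 4·6 + 8)/6 = 36/6 = 6
te_H = (2 + 4·4 + 6)/6 = 24/6 = 4
te_I = (9 + 4·12 + 15)/6 = 72/6 = 12
te_J = (1 + 4·6 + 17)/6 = 42/6 = 7

Forward pass:
ES_A = 0; EF_A = 14
ES_B = 0; EF_B = 3
ES_C = max(EF_A=14, EF_B=3) = 14; EF_C = 14+14 = 28
ES_D = 3; EF_D = 3+7 = 10
ES_E = 14; EF_E = 14+8 = 22
ES_F = max(EF_A=14, EF_B=3) = 14; EF_F = 14+13 = 27
ES_G = max(EF_A=14, EF_B=3) = 14; EF_G = 14+6 = 20
ES_H = max(EF_C=28, EF_E=22) = 28; EF_H = 28+4 = 32
ES_I = max(EF_D=10, EF_F=27) = 27; EF_I = 27+12 = 39
ES_J = max(EF_C=28, EF_E=22, EF_G=20, EF_H=32, EF_I=39) = 39; EF_J = 39+7 = 46
Expected project duration μ = 46 days. Critical path: A → F → I → J.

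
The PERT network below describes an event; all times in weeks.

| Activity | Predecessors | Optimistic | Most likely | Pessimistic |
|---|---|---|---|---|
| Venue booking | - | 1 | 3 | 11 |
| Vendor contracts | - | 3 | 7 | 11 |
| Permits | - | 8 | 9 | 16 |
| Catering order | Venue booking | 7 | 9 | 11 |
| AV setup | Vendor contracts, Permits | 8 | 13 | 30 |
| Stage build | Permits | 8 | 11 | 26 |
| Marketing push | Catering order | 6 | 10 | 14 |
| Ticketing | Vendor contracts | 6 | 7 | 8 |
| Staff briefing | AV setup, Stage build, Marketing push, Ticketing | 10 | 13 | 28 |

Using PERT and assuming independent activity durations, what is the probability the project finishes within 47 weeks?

0.923

te_Venue booking = (1 + 4·3 + 11)/6 = 24/6 = 4; σ²_Venue booking = ((11−1)/6)² = 2.778
te_Vendor contracts = (3 + 4·7 + 11)/6 = 42/6 = 7; σ²_Vendor contracts = ((11−3)/6)² = 1.778
te_Permits = (8 + 4·9 + 16)/6 = 60/6 = 10; σ²_Permits = ((16−8)/6)² = 1.778
te_Catering order = (7 + 4·9 + 11)/6 = 54/6 = 9; σ²_Catering order = ((11−7)/6)² = 0.444
te_AV setup = (8 + 4·13 + 30)/6 = 90/6 = 15; σ²_AV setup = ((30−8)/6)² = 13.444
te_Stage build = (8 + 4·11 + 26)/6 = 78/6 = 13; σ²_Stage build = ((26−8)/6)² = 9.000
te_Marketing push = (6 + 4·10 + 14)/6 = 60/6 = 10; σ²_Marketing push = ((14−6)/6)² = 1.778
te_Ticketing = (6 + 4·7 + 8)/6 = 42/6 = 7; σ²_Ticketing = ((8−6)/6)² = 0.111
te_Staff briefing = (10 + 4·13 + 28)/6 = 90/6 = 15; σ²_Staff briefing = ((28−10)/6)² = 9.000

Forward pass:
ES_Venue booking = 0; EF_Venue booking = 4
ES_Vendor contracts = 0; EF_Vendor contracts = 7
ES_Permits = 0; EF_Permits = 10
ES_Catering order = 4; EF_Catering order = 4+9 = 13
ES_AV setup = max(EF_Vendor contracts=7, EF_Permits=10) = 10; EF_AV setup = 10+15 = 25
ES_Stage build = 10; EF_Stage build = 10+13 = 23
ES_Marketing push = 13; EF_Marketing push = 13+10 = 23
ES_Ticketing = 7; EF_Ticketing = 7+7 = 14
ES_Staff briefing = max(EF_AV setup=25, EF_Stage build=23, EF_Marketing push=23, EF_Ticketing=14) = 25; EF_Staff briefing = 25+15 = 40
Expected project duration μ = 40 weeks. Critical path: Permits → AV setup → Staff briefing.

Variance along critical path = 1.778 + 13.444 + 9.000 = 24.222; σ = √24.222 = 4.922 weeks.
Z = (47 − 40) / 4.922 = 1.422
P(T ≤ 47) = Φ(1.422) ≈ 0.923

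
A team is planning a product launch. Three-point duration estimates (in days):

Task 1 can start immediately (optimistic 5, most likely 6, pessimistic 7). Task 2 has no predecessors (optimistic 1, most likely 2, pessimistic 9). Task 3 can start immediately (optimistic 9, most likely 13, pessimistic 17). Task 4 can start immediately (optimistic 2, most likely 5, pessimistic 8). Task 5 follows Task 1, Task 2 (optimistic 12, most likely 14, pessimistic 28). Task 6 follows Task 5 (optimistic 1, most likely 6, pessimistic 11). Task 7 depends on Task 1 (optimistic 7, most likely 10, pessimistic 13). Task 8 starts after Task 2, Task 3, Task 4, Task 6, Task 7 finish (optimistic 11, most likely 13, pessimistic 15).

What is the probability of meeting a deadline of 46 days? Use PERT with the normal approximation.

0.939

te_Task 1 = (5 + 4·6 + 7)/6 = 36/6 = 6; σ²_Task 1 = ((7−5)/6)² = 0.111
te_Task 2 = (1 + 4·2 + 9)/6 = 18/6 = 3; σ²_Task 2 = ((9−1)/6)² = 1.778
te_Task 3 = (9 + 4·13 + 17)/6 = 78/6 = 13; σ²_Task 3 = ((17−9)/6)² = 1.778
te_Task 4 = (2 + 4·5 + 8)/6 = 30/6 = 5; σ²_Task 4 = ((8−2)/6)² = 1.000
te_Task 5 = (12 + 4·14 + 28)/6 = 96/6 = 16; σ²_Task 5 = ((28−12)/6)² = 7.111
te_Task 6 = (1 + 4·6 + 11)/6 = 36/6 = 6; σ²_Task 6 = ((11−1)/6)² = 2.778
te_Task 7 = (7 + 4·10 + 13)/6 = 60/6 = 10; σ²_Task 7 = ((13−7)/6)² = 1.000
te_Task 8 = (11 + 4·13 + 15)/6 = 78/6 = 13; σ²_Task 8 = ((15−11)/6)² = 0.444

Forward pass:
ES_Task 1 = 0; EF_Task 1 = 6
ES_Task 2 = 0; EF_Task 2 = 3
ES_Task 3 = 0; EF_Task 3 = 13
ES_Task 4 = 0; EF_Task 4 = 5
ES_Task 5 = max(EF_Task 1=6, EF_Task 2=3) = 6; EF_Task 5 = 6+16 = 22
ES_Task 6 = 22; EF_Task 6 = 22+6 = 28
ES_Task 7 = 6; EF_Task 7 = 6+10 = 16
ES_Task 8 = max(EF_Task 2=3, EF_Task 3=13, EF_Task 4=5, EF_Task 6=28, EF_Task 7=16) = 28; EF_Task 8 = 28+13 = 41
Expected project duration μ = 41 days. Critical path: Task 1 → Task 5 → Task 6 → Task 8.

Variance along critical path = 0.111 + 7.111 + 2.778 + 0.444 = 10.444; σ = √10.444 = 3.232 days.
Z = (46 − 41) / 3.232 = 1.547
P(T ≤ 46) = Φ(1.547) ≈ 0.939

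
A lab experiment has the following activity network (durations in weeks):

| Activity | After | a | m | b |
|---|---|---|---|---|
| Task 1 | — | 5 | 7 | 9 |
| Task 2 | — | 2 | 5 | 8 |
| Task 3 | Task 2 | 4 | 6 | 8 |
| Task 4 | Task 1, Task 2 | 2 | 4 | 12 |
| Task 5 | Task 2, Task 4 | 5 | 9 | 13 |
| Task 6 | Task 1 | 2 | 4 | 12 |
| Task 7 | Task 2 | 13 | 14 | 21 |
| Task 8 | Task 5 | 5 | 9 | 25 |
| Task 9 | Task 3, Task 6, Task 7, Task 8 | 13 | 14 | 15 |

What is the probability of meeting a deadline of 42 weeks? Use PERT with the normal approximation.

0.160

te_Task 1 = (5 + 4·7 + 9)/6 = 42/6 = 7; σ²_Task 1 = ((9−5)/6)² = 0.444
te_Task 2 = (2 + 4·5 + 8)/6 = 30/6 = 5; σ²_Task 2 = ((8−2)/6)² = 1.000
te_Task 3 = (4 + 4·6 + 8)/6 = 36/6 = 6; σ²_Task 3 = ((8−4)/6)² = 0.444
te_Task 4 = (2 + 4·4 + 12)/6 = 30/6 = 5; σ²_Task 4 = ((12−2)/6)² = 2.778
te_Task 5 = (5 + 4·9 + 13)/6 = 54/6 = 9; σ²_Task 5 = ((13−5)/6)² = 1.778
te_Task 6 = (2 + 4·4 + 12)/6 = 30/6 = 5; σ²_Task 6 = ((12−2)/6)² = 2.778
te_Task 7 = (13 + 4·14 + 21)/6 = 90/6 = 15; σ²_Task 7 = ((21−13)/6)² = 1.778
te_Task 8 = (5 + 4·9 + 25)/6 = 66/6 = 11; σ²_Task 8 = ((25−5)/6)² = 11.111
te_Task 9 = (13 + 4·14 + 15)/6 = 84/6 = 14; σ²_Task 9 = ((15−13)/6)² = 0.111

Forward pass:
ES_Task 1 = 0; EF_Task 1 = 7
ES_Task 2 = 0; EF_Task 2 = 5
ES_Task 3 = 5; EF_Task 3 = 5+6 = 11
ES_Task 4 = max(EF_Task 1=7, EF_Task 2=5) = 7; EF_Task 4 = 7+5 = 12
ES_Task 5 = max(EF_Task 2=5, EF_Task 4=12) = 12; EF_Task 5 = 12+9 = 21
ES_Task 6 = 7; EF_Task 6 = 7+5 = 12
ES_Task 7 = 5; EF_Task 7 = 5+15 = 20
ES_Task 8 = 21; EF_Task 8 = 21+11 = 32
ES_Task 9 = max(EF_Task 3=11, EF_Task 6=12, EF_Task 7=20, EF_Task 8=32) = 32; EF_Task 9 = 32+14 = 46
Expected project duration μ = 46 weeks. Critical path: Task 1 → Task 4 → Task 5 → Task 8 → Task 9.

Variance along critical path = 0.444 + 2.778 + 1.778 + 11.111 + 0.111 = 16.222; σ = √16.222 = 4.028 weeks.
Z = (42 − 46) / 4.028 = -0.993
P(T ≤ 42) = Φ(-0.993) ≈ 0.160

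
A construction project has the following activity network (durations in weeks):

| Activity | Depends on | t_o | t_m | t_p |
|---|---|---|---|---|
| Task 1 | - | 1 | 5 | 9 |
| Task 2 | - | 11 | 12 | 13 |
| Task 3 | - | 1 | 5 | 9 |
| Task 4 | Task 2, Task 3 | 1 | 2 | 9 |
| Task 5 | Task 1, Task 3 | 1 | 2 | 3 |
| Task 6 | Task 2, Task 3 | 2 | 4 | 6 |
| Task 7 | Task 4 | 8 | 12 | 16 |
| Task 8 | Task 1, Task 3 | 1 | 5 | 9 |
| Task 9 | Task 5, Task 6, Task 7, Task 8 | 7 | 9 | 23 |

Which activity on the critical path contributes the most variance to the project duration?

Task 9

te_Task 1 = (1 + 4·5 + 9)/6 = 30/6 = 5; σ²_Task 1 = ((9−1)/6)² = 1.778
te_Task 2 = (11 + 4·12 + 13)/6 = 72/6 = 12; σ²_Task 2 = ((13−11)/6)² = 0.111
te_Task 3 = (1 + 4·5 + 9)/6 = 30/6 = 5; σ²_Task 3 = ((9−1)/6)² = 1.778
te_Task 4 = (1 + 4·2 + 9)/6 = 18/6 = 3; σ²_Task 4 = ((9−1)/6)² = 1.778
te_Task 5 = (1 + 4·2 + 3)/6 = 12/6 = 2; σ²_Task 5 = ((3−1)/6)² = 0.111
te_Task 6 = (2 + 4·4 + 6)/6 = 24/6 = 4; σ²_Task 6 = ((6−2)/6)² = 0.444
te_Task 7 = (8 + 4·12 + 16)/6 = 72/6 = 12; σ²_Task 7 = ((16−8)/6)² = 1.778
te_Task 8 = (1 + 4·5 + 9)/6 = 30/6 = 5; σ²_Task 8 = ((9−1)/6)² = 1.778
te_Task 9 = (7 + 4·9 + 23)/6 = 66/6 = 11; σ²_Task 9 = ((23−7)/6)² = 7.111

Forward pass:
ES_Task 1 = 0; EF_Task 1 = 5
ES_Task 2 = 0; EF_Task 2 = 12
ES_Task 3 = 0; EF_Task 3 = 5
ES_Task 4 = max(EF_Task 2=12, EF_Task 3=5) = 12; EF_Task 4 = 12+3 = 15
ES_Task 5 = max(EF_Task 1=5, EF_Task 3=5) = 5; EF_Task 5 = 5+2 = 7
ES_Task 6 = max(EF_Task 2=12, EF_Task 3=5) = 12; EF_Task 6 = 12+4 = 16
ES_Task 7 = 15; EF_Task 7 = 15+12 = 27
ES_Task 8 = max(EF_Task 1=5, EF_Task 3=5) = 5; EF_Task 8 = 5+5 = 10
ES_Task 9 = max(EF_Task 5=7, EF_Task 6=16, EF_Task 7=27, EF_Task 8=10) = 27; EF_Task 9 = 27+11 = 38
Expected project duration μ = 38 weeks. Critical path: Task 2 → Task 4 → Task 7 → Task 9.

Variances on critical path: σ²_Task 2=0.111, σ²_Task 4=1.778, σ²_Task 7=1.778, σ²_Task 9=7.111.
Largest is σ²_Task 9 = 7.111.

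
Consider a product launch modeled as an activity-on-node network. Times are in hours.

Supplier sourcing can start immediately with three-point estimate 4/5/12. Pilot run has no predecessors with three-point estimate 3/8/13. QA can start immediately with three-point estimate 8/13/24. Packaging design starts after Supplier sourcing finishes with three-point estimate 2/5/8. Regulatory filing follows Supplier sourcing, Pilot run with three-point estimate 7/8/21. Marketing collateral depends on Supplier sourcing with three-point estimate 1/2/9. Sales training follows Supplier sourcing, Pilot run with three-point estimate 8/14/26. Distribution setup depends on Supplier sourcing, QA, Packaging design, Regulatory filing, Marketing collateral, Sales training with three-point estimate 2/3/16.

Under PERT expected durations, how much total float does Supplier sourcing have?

2 hours

te_Supplier sourcing = (4 + 4·5 + 12)/6 = 36/6 = 6
te_Pilot run = (3 + 4·8 + 13)/6 = 48/6 = 8
te_QA = (8 + 4·13 + 24)/6 = 84/6 = 14
te_Packaging design = (2 + 4·5 + 8)/6 = 30/6 = 5
te_Regulatory filing = (7 + 4·8 + 21)/6 = 60/6 = 10
te_Marketing collateral = (1 + 4·2 + 9)/6 = 18/6 = 3
te_Sales training = (8 + 4·14 + 26)/6 = 90/6 = 15
te_Distribution setup = (2 + 4·3 + 16)/6 = 30/6 = 5

Forward pass:
ES_Supplier sourcing = 0; EF_Supplier sourcing = 6
ES_Pilot run = 0; EF_Pilot run = 8
ES_QA = 0; EF_QA = 14
ES_Packaging design = 6; EF_Packaging design = 6+5 = 11
ES_Regulatory filing = max(EF_Supplier sourcing=6, EF_Pilot run=8) = 8; EF_Regulatory filing = 8+10 = 18
ES_Marketing collateral = 6; EF_Marketing collateral = 6+3 = 9
ES_Sales training = max(EF_Supplier sourcing=6, EF_Pilot run=8) = 8; EF_Sales training = 8+15 = 23
ES_Distribution setup = max(EF_Supplier sourcing=6, EF_QA=14, EF_Packaging design=11, EF_Regulatory filing=18, EF_Marketing collateral=9, EF_Sales training=23) = 23; EF_Distribution setup = 23+5 = 28
Expected project duration μ = 28 hours. Critical path: Pilot run → Sales training → Distribution setup.

Backward pass:
LF_Distribution setup = 28; LS_Distribution setup = 28−5 = 23
LF_Sales training = LS_Distribution setup = 23; LS_Sales training = 23−15 = 8
LF_Marketing collateral = LS_Distribution setup = 23; LS_Marketing collateral = 23−3 = 20
LF_Regulatory filing = LS_Distribution setup = 23; LS_Regulatory filing = 23−10 = 13
LF_Packaging design = LS_Distribution setup = 23; LS_Packaging design = 23−5 = 18
LF_QA = LS_Distribution setup = 23; LS_QA = 23−14 = 9
LF_Pilot run = min(LS_Regulatory filing=13, LS_Sales training=8) = 8; LS_Pilot run = 8−8 = 0
LF_Supplier sourcing = min(LS_Packaging design=18, LS_Regulatory filing=13, LS_Marketing collateral=20, LS_Sales training=8, LS_Distribution setup=23) = 8; LS_Supplier sourcing = 8−6 = 2
Slack_Supplier sourcing = LS_Supplier sourcing − ES_Supplier sourcing = 2 − 0 = 2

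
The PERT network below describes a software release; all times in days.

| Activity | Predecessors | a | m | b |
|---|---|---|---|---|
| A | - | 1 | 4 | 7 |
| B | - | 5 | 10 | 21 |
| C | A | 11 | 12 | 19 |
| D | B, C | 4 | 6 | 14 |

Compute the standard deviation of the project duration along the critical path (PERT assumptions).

te_A = (1 + 4·4 + 7)/6 = 24/6 = 4; σ²_A = ((7−1)/6)² = 1.000
te_B = (5 + 4·10 + 21)/6 = 66/6 = 11; σ²_B = ((21−5)/6)² = 7.111
te_C = (11 + 4·12 + 19)/6 = 78/6 = 13; σ²_C = ((19−11)/6)² = 1.778
te_D = (4 + 4·6 + 14)/6 = 42/6 = 7; σ²_D = ((14−4)/6)² = 2.778

Forward pass:
ES_A = 0; EF_A = 4
ES_B = 0; EF_B = 11
ES_C = 4; EF_C = 4+13 = 17
ES_D = max(EF_B=11, EF_C=17) = 17; EF_D = 17+7 = 24
Expected project duration μ = 24 days. Critical path: A → C → D.

Variance along critical path = 1.000 + 1.778 + 2.778 = 5.556
σ = √5.556 = 2.357 days

2.36 days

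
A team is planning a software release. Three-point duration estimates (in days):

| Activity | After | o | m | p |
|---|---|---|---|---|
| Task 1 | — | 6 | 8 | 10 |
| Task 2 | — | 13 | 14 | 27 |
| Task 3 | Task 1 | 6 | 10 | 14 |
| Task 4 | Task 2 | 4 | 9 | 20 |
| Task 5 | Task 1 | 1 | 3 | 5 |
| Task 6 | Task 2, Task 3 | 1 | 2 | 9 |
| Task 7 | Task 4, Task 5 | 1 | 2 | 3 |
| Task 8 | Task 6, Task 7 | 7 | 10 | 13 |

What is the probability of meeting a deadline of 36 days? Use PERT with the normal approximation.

0.294

te_Task 1 = (6 + 4·8 + 10)/6 = 48/6 = 8; σ²_Task 1 = ((10−6)/6)² = 0.444
te_Task 2 = (13 + 4·14 + 27)/6 = 96/6 = 16; σ²_Task 2 = ((27−13)/6)² = 5.444
te_Task 3 = (6 + 4·10 + 14)/6 = 60/6 = 10; σ²_Task 3 = ((14−6)/6)² = 1.778
te_Task 4 = (4 + 4·9 + 20)/6 = 60/6 = 10; σ²_Task 4 = ((20−4)/6)² = 7.111
te_Task 5 = (1 + 4·3 + 5)/6 = 18/6 = 3; σ²_Task 5 = ((5−1)/6)² = 0.444
te_Task 6 = (1 + 4·2 + 9)/6 = 18/6 = 3; σ²_Task 6 = ((9−1)/6)² = 1.778
te_Task 7 = (1 + 4·2 + 3)/6 = 12/6 = 2; σ²_Task 7 = ((3−1)/6)² = 0.111
te_Task 8 = (7 + 4·10 + 13)/6 = 60/6 = 10; σ²_Task 8 = ((13−7)/6)² = 1.000

Forward pass:
ES_Task 1 = 0; EF_Task 1 = 8
ES_Task 2 = 0; EF_Task 2 = 16
ES_Task 3 = 8; EF_Task 3 = 8+10 = 18
ES_Task 4 = 16; EF_Task 4 = 16+10 = 26
ES_Task 5 = 8; EF_Task 5 = 8+3 = 11
ES_Task 6 = max(EF_Task 2=16, EF_Task 3=18) = 18; EF_Task 6 = 18+3 = 21
ES_Task 7 = max(EF_Task 4=26, EF_Task 5=11) = 26; EF_Task 7 = 26+2 = 28
ES_Task 8 = max(EF_Task 6=21, EF_Task 7=28) = 28; EF_Task 8 = 28+10 = 38
Expected project duration μ = 38 days. Critical path: Task 2 → Task 4 → Task 7 → Task 8.

Variance along critical path = 5.444 + 7.111 + 0.111 + 1.000 = 13.667; σ = √13.667 = 3.697 days.
Z = (36 − 38) / 3.697 = -0.541
P(T ≤ 36) = Φ(-0.541) ≈ 0.294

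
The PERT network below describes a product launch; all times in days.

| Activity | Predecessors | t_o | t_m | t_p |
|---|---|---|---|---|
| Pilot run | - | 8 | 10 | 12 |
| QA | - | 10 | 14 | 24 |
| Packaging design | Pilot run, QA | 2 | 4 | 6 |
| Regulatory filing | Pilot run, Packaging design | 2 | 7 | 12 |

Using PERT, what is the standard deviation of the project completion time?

2.94 days

te_Pilot run = (8 + 4·10 + 12)/6 = 60/6 = 10; σ²_Pilot run = ((12−8)/6)² = 0.444
te_QA = (10 + 4·14 + 24)/6 = 90/6 = 15; σ²_QA = ((24−10)/6)² = 5.444
te_Packaging design = (2 + 4·4 + 6)/6 = 24/6 = 4; σ²_Packaging design = ((6−2)/6)² = 0.444
te_Regulatory filing = (2 + 4·7 + 12)/6 = 42/6 = 7; σ²_Regulatory filing = ((12−2)/6)² = 2.778

Forward pass:
ES_Pilot run = 0; EF_Pilot run = 10
ES_QA = 0; EF_QA = 15
ES_Packaging design = max(EF_Pilot run=10, EF_QA=15) = 15; EF_Packaging design = 15+4 = 19
ES_Regulatory filing = max(EF_Pilot run=10, EF_Packaging design=19) = 19; EF_Regulatory filing = 19+7 = 26
Expected project duration μ = 26 days. Critical path: QA → Packaging design → Regulatory filing.

Variance along critical path = 5.444 + 0.444 + 2.778 = 8.667
σ = √8.667 = 2.944 days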